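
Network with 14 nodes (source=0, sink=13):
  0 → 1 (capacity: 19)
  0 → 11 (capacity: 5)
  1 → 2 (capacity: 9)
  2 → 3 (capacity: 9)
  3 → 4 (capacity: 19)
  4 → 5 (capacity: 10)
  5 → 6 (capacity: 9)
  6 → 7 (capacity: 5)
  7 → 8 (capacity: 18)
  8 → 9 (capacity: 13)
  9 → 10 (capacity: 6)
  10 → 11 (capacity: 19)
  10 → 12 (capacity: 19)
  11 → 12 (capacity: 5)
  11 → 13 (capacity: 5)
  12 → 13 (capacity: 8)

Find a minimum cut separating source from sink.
Min cut value = 10, edges: (0,11), (6,7)

Min cut value: 10
Partition: S = [0, 1, 2, 3, 4, 5, 6], T = [7, 8, 9, 10, 11, 12, 13]
Cut edges: (0,11), (6,7)

By max-flow min-cut theorem, max flow = min cut = 10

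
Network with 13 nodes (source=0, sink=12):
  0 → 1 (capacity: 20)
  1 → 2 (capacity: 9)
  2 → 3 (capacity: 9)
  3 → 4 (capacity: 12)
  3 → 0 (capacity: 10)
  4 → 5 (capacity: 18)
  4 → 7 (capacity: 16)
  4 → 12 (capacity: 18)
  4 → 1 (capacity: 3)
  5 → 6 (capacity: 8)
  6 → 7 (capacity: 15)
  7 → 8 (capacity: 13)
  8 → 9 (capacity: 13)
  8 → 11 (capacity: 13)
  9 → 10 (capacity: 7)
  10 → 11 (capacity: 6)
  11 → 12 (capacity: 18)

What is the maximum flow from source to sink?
Maximum flow = 9

Max flow: 9

Flow assignment:
  0 → 1: 9/20
  1 → 2: 9/9
  2 → 3: 9/9
  3 → 4: 9/12
  4 → 12: 9/18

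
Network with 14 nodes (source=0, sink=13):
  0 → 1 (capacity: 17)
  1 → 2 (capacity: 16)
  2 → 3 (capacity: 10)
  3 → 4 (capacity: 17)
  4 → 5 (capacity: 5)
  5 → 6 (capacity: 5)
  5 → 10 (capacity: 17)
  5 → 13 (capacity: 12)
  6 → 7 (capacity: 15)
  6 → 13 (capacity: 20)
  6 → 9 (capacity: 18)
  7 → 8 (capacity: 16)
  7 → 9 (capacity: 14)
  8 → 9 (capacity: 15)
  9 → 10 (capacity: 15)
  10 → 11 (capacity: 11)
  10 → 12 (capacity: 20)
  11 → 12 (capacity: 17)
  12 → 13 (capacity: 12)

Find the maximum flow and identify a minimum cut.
Max flow = 5, Min cut edges: (4,5)

Maximum flow: 5
Minimum cut: (4,5)
Partition: S = [0, 1, 2, 3, 4], T = [5, 6, 7, 8, 9, 10, 11, 12, 13]

Max-flow min-cut theorem verified: both equal 5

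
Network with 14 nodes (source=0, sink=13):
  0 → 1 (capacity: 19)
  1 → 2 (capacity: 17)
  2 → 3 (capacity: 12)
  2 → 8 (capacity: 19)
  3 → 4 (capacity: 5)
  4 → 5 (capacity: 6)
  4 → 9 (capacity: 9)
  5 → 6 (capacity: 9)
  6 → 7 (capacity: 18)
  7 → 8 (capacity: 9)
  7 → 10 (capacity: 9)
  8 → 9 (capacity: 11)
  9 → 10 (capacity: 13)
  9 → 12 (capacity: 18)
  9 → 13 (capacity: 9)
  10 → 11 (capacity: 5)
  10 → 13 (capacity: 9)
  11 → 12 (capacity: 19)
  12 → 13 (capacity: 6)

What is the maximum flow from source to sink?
Maximum flow = 16

Max flow: 16

Flow assignment:
  0 → 1: 16/19
  1 → 2: 16/17
  2 → 3: 5/12
  2 → 8: 11/19
  3 → 4: 5/5
  4 → 9: 5/9
  8 → 9: 11/11
  9 → 10: 7/13
  9 → 13: 9/9
  10 → 13: 7/9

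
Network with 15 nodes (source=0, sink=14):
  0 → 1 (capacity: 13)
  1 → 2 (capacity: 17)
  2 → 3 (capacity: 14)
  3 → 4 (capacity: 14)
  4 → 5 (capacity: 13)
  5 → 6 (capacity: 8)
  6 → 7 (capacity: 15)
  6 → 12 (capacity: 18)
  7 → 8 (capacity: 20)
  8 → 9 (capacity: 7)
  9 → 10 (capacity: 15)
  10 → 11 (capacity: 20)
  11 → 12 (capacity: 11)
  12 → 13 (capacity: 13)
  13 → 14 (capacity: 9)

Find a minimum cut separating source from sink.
Min cut value = 8, edges: (5,6)

Min cut value: 8
Partition: S = [0, 1, 2, 3, 4, 5], T = [6, 7, 8, 9, 10, 11, 12, 13, 14]
Cut edges: (5,6)

By max-flow min-cut theorem, max flow = min cut = 8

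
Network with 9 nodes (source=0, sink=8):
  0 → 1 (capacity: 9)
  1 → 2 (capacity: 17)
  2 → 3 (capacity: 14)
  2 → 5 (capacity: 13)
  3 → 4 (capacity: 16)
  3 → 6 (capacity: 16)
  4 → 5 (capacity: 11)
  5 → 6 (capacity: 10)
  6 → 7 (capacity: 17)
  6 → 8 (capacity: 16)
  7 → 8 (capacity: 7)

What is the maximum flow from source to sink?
Maximum flow = 9

Max flow: 9

Flow assignment:
  0 → 1: 9/9
  1 → 2: 9/17
  2 → 3: 9/14
  3 → 6: 9/16
  6 → 8: 9/16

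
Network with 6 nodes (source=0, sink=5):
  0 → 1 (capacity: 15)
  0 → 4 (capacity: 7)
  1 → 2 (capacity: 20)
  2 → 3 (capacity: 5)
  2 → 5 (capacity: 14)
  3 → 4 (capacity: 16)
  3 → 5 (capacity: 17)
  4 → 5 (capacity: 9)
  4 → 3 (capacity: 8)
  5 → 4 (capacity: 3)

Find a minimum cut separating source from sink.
Min cut value = 22, edges: (0,1), (0,4)

Min cut value: 22
Partition: S = [0], T = [1, 2, 3, 4, 5]
Cut edges: (0,1), (0,4)

By max-flow min-cut theorem, max flow = min cut = 22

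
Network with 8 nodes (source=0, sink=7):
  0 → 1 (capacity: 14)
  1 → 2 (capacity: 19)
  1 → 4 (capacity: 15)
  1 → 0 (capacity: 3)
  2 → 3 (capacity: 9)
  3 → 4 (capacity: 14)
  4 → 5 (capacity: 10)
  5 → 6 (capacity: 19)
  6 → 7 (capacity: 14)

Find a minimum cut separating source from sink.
Min cut value = 10, edges: (4,5)

Min cut value: 10
Partition: S = [0, 1, 2, 3, 4], T = [5, 6, 7]
Cut edges: (4,5)

By max-flow min-cut theorem, max flow = min cut = 10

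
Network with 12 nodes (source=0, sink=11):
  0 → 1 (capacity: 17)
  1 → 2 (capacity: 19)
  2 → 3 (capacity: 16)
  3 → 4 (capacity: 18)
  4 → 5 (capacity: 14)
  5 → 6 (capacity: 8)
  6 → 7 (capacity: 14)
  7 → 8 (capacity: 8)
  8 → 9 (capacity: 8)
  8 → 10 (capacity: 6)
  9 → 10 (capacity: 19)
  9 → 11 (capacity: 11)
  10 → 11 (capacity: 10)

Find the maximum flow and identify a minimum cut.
Max flow = 8, Min cut edges: (7,8)

Maximum flow: 8
Minimum cut: (7,8)
Partition: S = [0, 1, 2, 3, 4, 5, 6, 7], T = [8, 9, 10, 11]

Max-flow min-cut theorem verified: both equal 8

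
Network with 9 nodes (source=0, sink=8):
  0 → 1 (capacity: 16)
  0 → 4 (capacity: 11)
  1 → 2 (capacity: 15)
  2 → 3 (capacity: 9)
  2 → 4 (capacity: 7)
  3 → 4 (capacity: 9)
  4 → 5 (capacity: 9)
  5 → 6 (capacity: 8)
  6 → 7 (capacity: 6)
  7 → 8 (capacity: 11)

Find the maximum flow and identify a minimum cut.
Max flow = 6, Min cut edges: (6,7)

Maximum flow: 6
Minimum cut: (6,7)
Partition: S = [0, 1, 2, 3, 4, 5, 6], T = [7, 8]

Max-flow min-cut theorem verified: both equal 6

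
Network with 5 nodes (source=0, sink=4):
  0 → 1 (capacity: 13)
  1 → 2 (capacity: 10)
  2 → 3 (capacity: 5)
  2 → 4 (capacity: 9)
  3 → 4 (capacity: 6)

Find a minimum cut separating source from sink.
Min cut value = 10, edges: (1,2)

Min cut value: 10
Partition: S = [0, 1], T = [2, 3, 4]
Cut edges: (1,2)

By max-flow min-cut theorem, max flow = min cut = 10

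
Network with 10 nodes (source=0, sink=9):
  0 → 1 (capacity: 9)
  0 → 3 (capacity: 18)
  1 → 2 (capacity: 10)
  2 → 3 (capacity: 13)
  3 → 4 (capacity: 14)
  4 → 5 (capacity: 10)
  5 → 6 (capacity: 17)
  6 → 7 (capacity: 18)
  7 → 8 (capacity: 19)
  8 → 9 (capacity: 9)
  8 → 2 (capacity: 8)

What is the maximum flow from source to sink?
Maximum flow = 9

Max flow: 9

Flow assignment:
  0 → 1: 9/9
  1 → 2: 9/10
  2 → 3: 10/13
  3 → 4: 10/14
  4 → 5: 10/10
  5 → 6: 10/17
  6 → 7: 10/18
  7 → 8: 10/19
  8 → 9: 9/9
  8 → 2: 1/8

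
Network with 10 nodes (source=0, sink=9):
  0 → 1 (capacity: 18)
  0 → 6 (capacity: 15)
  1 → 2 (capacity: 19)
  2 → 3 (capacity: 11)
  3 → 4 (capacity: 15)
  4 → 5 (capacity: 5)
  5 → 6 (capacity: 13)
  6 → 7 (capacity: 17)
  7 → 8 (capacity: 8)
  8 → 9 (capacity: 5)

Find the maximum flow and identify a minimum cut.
Max flow = 5, Min cut edges: (8,9)

Maximum flow: 5
Minimum cut: (8,9)
Partition: S = [0, 1, 2, 3, 4, 5, 6, 7, 8], T = [9]

Max-flow min-cut theorem verified: both equal 5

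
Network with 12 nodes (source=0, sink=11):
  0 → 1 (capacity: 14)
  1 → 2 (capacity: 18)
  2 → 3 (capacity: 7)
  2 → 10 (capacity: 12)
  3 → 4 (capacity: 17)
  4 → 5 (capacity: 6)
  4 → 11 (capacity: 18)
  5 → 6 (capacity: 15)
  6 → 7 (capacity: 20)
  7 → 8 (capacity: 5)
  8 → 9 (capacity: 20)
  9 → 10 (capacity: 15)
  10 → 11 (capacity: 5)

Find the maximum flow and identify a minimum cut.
Max flow = 12, Min cut edges: (2,3), (10,11)

Maximum flow: 12
Minimum cut: (2,3), (10,11)
Partition: S = [0, 1, 2, 5, 6, 7, 8, 9, 10], T = [3, 4, 11]

Max-flow min-cut theorem verified: both equal 12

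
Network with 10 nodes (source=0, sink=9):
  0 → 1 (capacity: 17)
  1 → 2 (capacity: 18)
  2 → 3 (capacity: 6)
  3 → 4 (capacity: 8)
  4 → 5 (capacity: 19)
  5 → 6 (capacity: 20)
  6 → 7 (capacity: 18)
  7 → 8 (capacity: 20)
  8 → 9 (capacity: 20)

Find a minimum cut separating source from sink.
Min cut value = 6, edges: (2,3)

Min cut value: 6
Partition: S = [0, 1, 2], T = [3, 4, 5, 6, 7, 8, 9]
Cut edges: (2,3)

By max-flow min-cut theorem, max flow = min cut = 6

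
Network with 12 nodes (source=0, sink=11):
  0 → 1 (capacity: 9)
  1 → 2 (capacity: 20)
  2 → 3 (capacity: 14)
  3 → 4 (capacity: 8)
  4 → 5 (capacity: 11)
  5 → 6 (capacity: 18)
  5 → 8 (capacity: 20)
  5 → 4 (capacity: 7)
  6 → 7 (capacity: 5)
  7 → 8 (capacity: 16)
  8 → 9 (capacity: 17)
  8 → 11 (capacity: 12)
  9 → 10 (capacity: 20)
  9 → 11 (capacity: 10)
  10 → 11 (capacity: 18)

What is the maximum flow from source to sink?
Maximum flow = 8

Max flow: 8

Flow assignment:
  0 → 1: 8/9
  1 → 2: 8/20
  2 → 3: 8/14
  3 → 4: 8/8
  4 → 5: 8/11
  5 → 8: 8/20
  8 → 11: 8/12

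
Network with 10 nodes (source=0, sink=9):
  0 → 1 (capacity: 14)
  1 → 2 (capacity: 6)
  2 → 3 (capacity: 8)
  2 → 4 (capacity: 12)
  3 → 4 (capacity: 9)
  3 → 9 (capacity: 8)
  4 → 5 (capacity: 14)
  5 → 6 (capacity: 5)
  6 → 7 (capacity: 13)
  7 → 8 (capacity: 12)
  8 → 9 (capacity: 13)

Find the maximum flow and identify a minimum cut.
Max flow = 6, Min cut edges: (1,2)

Maximum flow: 6
Minimum cut: (1,2)
Partition: S = [0, 1], T = [2, 3, 4, 5, 6, 7, 8, 9]

Max-flow min-cut theorem verified: both equal 6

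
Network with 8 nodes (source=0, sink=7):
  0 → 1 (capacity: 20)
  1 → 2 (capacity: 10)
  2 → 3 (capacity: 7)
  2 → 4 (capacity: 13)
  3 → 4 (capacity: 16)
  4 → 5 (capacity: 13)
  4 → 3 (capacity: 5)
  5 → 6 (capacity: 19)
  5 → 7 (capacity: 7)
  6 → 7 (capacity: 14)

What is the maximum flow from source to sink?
Maximum flow = 10

Max flow: 10

Flow assignment:
  0 → 1: 10/20
  1 → 2: 10/10
  2 → 4: 10/13
  4 → 5: 10/13
  5 → 6: 3/19
  5 → 7: 7/7
  6 → 7: 3/14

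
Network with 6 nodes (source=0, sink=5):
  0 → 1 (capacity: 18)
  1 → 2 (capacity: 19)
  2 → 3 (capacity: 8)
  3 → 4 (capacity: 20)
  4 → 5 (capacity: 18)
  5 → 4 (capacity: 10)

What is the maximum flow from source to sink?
Maximum flow = 8

Max flow: 8

Flow assignment:
  0 → 1: 8/18
  1 → 2: 8/19
  2 → 3: 8/8
  3 → 4: 8/20
  4 → 5: 8/18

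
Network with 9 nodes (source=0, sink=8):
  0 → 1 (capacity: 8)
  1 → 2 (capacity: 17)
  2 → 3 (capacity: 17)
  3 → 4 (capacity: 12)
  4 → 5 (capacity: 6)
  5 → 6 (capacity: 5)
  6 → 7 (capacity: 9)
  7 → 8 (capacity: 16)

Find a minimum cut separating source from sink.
Min cut value = 5, edges: (5,6)

Min cut value: 5
Partition: S = [0, 1, 2, 3, 4, 5], T = [6, 7, 8]
Cut edges: (5,6)

By max-flow min-cut theorem, max flow = min cut = 5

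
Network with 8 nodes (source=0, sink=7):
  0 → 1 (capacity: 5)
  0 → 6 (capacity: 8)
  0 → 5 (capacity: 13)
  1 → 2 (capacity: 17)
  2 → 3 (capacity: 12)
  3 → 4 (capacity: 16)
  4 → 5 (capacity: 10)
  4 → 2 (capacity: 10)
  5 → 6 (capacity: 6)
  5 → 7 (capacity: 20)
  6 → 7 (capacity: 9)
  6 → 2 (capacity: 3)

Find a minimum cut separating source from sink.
Min cut value = 26, edges: (0,1), (0,6), (0,5)

Min cut value: 26
Partition: S = [0], T = [1, 2, 3, 4, 5, 6, 7]
Cut edges: (0,1), (0,6), (0,5)

By max-flow min-cut theorem, max flow = min cut = 26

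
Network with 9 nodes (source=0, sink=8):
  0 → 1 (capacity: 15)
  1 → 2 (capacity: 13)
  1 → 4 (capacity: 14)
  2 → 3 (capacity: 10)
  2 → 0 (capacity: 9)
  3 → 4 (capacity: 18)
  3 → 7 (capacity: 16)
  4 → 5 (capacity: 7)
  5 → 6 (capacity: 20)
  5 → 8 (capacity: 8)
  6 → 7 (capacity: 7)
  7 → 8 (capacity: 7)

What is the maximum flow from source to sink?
Maximum flow = 14

Max flow: 14

Flow assignment:
  0 → 1: 15/15
  1 → 2: 8/13
  1 → 4: 7/14
  2 → 3: 7/10
  2 → 0: 1/9
  3 → 7: 7/16
  4 → 5: 7/7
  5 → 8: 7/8
  7 → 8: 7/7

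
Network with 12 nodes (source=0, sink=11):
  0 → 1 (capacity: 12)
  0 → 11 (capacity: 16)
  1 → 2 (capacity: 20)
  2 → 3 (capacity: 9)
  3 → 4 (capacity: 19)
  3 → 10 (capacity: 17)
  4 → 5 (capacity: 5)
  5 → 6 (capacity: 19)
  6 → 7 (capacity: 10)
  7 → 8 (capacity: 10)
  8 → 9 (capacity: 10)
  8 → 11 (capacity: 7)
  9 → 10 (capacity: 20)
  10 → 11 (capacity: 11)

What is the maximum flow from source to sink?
Maximum flow = 25

Max flow: 25

Flow assignment:
  0 → 1: 9/12
  0 → 11: 16/16
  1 → 2: 9/20
  2 → 3: 9/9
  3 → 10: 9/17
  10 → 11: 9/11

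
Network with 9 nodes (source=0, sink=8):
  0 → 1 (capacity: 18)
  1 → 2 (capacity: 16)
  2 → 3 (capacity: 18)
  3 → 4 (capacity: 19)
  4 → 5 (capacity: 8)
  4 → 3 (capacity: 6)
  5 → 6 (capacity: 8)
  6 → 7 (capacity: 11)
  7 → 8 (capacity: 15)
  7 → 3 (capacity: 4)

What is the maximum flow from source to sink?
Maximum flow = 8

Max flow: 8

Flow assignment:
  0 → 1: 8/18
  1 → 2: 8/16
  2 → 3: 8/18
  3 → 4: 8/19
  4 → 5: 8/8
  5 → 6: 8/8
  6 → 7: 8/11
  7 → 8: 8/15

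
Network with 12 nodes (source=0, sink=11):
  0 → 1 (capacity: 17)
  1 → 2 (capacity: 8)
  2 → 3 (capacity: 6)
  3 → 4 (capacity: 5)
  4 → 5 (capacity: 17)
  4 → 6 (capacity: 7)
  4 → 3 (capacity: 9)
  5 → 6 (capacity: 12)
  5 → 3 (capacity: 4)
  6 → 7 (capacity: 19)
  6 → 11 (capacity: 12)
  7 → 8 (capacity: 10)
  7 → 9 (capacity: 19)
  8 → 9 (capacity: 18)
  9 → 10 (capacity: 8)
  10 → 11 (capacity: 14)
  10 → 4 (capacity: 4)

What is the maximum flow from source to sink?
Maximum flow = 5

Max flow: 5

Flow assignment:
  0 → 1: 5/17
  1 → 2: 5/8
  2 → 3: 5/6
  3 → 4: 5/5
  4 → 6: 5/7
  6 → 11: 5/12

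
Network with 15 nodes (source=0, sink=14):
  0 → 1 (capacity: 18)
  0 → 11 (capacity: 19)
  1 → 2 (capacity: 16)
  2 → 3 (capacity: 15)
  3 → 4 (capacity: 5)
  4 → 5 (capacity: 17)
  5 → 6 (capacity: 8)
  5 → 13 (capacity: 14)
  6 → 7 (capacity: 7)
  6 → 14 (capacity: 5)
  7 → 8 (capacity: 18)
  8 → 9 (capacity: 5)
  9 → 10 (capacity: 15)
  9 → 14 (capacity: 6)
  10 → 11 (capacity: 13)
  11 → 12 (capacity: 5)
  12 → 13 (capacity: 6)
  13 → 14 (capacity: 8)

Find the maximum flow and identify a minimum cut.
Max flow = 10, Min cut edges: (3,4), (11,12)

Maximum flow: 10
Minimum cut: (3,4), (11,12)
Partition: S = [0, 1, 2, 3, 10, 11], T = [4, 5, 6, 7, 8, 9, 12, 13, 14]

Max-flow min-cut theorem verified: both equal 10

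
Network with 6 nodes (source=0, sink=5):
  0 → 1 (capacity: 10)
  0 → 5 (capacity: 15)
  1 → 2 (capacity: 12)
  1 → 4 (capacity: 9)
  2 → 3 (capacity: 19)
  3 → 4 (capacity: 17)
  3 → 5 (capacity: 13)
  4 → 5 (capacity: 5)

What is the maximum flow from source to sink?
Maximum flow = 25

Max flow: 25

Flow assignment:
  0 → 1: 10/10
  0 → 5: 15/15
  1 → 2: 5/12
  1 → 4: 5/9
  2 → 3: 5/19
  3 → 5: 5/13
  4 → 5: 5/5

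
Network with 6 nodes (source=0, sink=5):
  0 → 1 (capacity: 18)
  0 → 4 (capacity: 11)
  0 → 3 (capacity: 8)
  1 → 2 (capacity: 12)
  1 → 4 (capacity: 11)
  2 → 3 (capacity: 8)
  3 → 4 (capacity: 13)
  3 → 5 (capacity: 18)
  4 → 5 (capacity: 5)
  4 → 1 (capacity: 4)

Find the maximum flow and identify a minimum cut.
Max flow = 21, Min cut edges: (0,3), (2,3), (4,5)

Maximum flow: 21
Minimum cut: (0,3), (2,3), (4,5)
Partition: S = [0, 1, 2, 4], T = [3, 5]

Max-flow min-cut theorem verified: both equal 21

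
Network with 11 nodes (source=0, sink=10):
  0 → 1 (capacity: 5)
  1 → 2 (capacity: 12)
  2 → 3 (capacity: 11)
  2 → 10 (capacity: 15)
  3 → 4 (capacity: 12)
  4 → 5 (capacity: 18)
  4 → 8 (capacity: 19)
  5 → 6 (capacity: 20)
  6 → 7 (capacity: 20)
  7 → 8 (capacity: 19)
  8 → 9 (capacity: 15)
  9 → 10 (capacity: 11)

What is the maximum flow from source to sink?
Maximum flow = 5

Max flow: 5

Flow assignment:
  0 → 1: 5/5
  1 → 2: 5/12
  2 → 10: 5/15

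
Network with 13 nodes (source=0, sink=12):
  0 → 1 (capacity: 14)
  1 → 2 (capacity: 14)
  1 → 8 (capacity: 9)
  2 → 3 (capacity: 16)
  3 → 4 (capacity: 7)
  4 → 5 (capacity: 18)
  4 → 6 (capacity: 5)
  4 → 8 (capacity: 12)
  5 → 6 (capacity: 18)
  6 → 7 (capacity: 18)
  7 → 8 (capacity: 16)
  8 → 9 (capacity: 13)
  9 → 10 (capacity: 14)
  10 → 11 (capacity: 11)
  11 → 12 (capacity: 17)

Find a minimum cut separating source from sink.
Min cut value = 11, edges: (10,11)

Min cut value: 11
Partition: S = [0, 1, 2, 3, 4, 5, 6, 7, 8, 9, 10], T = [11, 12]
Cut edges: (10,11)

By max-flow min-cut theorem, max flow = min cut = 11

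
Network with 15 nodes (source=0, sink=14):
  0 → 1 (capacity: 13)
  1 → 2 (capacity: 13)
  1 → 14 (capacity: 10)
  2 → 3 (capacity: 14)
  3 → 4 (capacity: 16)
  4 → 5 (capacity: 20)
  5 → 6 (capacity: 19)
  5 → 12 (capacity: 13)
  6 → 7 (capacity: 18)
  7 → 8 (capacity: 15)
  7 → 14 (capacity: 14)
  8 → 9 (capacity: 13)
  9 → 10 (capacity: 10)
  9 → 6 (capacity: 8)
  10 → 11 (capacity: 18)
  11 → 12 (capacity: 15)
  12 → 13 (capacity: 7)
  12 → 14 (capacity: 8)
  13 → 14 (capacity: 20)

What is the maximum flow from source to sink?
Maximum flow = 13

Max flow: 13

Flow assignment:
  0 → 1: 13/13
  1 → 2: 3/13
  1 → 14: 10/10
  2 → 3: 3/14
  3 → 4: 3/16
  4 → 5: 3/20
  5 → 12: 3/13
  12 → 14: 3/8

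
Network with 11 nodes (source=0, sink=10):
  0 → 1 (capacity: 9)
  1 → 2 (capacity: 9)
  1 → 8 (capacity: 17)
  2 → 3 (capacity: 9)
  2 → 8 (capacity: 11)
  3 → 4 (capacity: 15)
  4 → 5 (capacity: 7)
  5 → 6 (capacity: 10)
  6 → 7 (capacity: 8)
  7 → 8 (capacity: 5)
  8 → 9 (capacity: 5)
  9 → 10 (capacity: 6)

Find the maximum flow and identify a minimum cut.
Max flow = 5, Min cut edges: (8,9)

Maximum flow: 5
Minimum cut: (8,9)
Partition: S = [0, 1, 2, 3, 4, 5, 6, 7, 8], T = [9, 10]

Max-flow min-cut theorem verified: both equal 5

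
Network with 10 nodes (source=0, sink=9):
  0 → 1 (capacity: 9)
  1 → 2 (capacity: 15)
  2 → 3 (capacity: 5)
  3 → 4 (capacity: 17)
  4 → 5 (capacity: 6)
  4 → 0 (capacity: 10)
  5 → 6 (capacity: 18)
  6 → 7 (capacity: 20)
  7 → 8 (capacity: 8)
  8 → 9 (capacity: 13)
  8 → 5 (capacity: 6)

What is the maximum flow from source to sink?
Maximum flow = 5

Max flow: 5

Flow assignment:
  0 → 1: 5/9
  1 → 2: 5/15
  2 → 3: 5/5
  3 → 4: 5/17
  4 → 5: 5/6
  5 → 6: 5/18
  6 → 7: 5/20
  7 → 8: 5/8
  8 → 9: 5/13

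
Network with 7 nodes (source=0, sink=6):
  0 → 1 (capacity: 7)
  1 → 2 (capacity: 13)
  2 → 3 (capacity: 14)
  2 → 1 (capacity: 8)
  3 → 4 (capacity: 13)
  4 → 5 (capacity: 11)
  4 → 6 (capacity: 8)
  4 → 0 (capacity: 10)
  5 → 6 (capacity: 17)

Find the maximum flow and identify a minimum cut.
Max flow = 7, Min cut edges: (0,1)

Maximum flow: 7
Minimum cut: (0,1)
Partition: S = [0], T = [1, 2, 3, 4, 5, 6]

Max-flow min-cut theorem verified: both equal 7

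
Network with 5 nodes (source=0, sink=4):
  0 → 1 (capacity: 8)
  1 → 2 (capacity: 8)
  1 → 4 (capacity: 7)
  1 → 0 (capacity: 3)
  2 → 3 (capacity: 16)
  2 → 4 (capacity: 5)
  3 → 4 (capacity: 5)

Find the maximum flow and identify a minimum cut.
Max flow = 8, Min cut edges: (0,1)

Maximum flow: 8
Minimum cut: (0,1)
Partition: S = [0], T = [1, 2, 3, 4]

Max-flow min-cut theorem verified: both equal 8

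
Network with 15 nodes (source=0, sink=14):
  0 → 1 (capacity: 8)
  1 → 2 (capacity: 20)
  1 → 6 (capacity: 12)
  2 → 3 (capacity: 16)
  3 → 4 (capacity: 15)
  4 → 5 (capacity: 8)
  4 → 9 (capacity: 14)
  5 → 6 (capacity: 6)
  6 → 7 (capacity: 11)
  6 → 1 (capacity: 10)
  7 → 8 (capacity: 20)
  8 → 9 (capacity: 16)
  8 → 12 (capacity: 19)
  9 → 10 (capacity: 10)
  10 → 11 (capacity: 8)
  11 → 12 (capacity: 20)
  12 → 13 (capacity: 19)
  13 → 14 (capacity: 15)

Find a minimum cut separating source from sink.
Min cut value = 8, edges: (0,1)

Min cut value: 8
Partition: S = [0], T = [1, 2, 3, 4, 5, 6, 7, 8, 9, 10, 11, 12, 13, 14]
Cut edges: (0,1)

By max-flow min-cut theorem, max flow = min cut = 8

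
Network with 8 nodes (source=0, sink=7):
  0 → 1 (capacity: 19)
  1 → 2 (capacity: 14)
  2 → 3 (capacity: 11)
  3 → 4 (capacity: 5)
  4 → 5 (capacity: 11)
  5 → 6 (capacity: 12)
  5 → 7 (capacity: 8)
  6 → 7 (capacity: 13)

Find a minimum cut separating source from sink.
Min cut value = 5, edges: (3,4)

Min cut value: 5
Partition: S = [0, 1, 2, 3], T = [4, 5, 6, 7]
Cut edges: (3,4)

By max-flow min-cut theorem, max flow = min cut = 5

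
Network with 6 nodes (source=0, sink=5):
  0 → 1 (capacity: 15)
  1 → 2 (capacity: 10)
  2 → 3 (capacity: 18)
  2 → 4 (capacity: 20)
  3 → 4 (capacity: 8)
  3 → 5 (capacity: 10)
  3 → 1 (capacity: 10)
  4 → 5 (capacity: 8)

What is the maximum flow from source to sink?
Maximum flow = 10

Max flow: 10

Flow assignment:
  0 → 1: 10/15
  1 → 2: 10/10
  2 → 3: 10/18
  3 → 5: 10/10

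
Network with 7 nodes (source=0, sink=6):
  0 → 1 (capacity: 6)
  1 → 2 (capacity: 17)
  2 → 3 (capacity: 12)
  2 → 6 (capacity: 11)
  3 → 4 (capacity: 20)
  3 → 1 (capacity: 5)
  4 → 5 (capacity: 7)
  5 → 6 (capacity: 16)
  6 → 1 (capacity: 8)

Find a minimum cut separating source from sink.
Min cut value = 6, edges: (0,1)

Min cut value: 6
Partition: S = [0], T = [1, 2, 3, 4, 5, 6]
Cut edges: (0,1)

By max-flow min-cut theorem, max flow = min cut = 6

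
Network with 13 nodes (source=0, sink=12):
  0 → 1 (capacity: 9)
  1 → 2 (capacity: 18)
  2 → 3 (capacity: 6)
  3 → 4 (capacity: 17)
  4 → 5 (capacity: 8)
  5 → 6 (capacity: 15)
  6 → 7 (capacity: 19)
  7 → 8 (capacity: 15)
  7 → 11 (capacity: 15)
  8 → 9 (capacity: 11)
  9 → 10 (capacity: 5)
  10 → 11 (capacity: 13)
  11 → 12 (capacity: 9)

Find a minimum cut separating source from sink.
Min cut value = 6, edges: (2,3)

Min cut value: 6
Partition: S = [0, 1, 2], T = [3, 4, 5, 6, 7, 8, 9, 10, 11, 12]
Cut edges: (2,3)

By max-flow min-cut theorem, max flow = min cut = 6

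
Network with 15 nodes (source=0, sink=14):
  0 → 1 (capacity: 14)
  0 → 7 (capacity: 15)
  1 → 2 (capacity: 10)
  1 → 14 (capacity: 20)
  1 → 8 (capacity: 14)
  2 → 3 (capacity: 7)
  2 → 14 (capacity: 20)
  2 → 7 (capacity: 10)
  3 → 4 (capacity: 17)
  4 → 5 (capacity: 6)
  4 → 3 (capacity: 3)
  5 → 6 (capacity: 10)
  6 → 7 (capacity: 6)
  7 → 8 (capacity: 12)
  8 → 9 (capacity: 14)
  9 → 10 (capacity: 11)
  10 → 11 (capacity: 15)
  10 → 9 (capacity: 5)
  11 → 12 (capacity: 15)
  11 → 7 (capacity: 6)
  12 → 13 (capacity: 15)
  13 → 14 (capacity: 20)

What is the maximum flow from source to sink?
Maximum flow = 25

Max flow: 25

Flow assignment:
  0 → 1: 14/14
  0 → 7: 11/15
  1 → 14: 14/20
  7 → 8: 11/12
  8 → 9: 11/14
  9 → 10: 11/11
  10 → 11: 11/15
  11 → 12: 11/15
  12 → 13: 11/15
  13 → 14: 11/20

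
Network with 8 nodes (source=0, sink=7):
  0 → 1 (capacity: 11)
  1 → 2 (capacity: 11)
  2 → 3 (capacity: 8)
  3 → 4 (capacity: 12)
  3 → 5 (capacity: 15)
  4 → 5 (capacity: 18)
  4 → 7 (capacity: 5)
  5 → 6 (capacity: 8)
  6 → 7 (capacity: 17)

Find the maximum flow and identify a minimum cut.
Max flow = 8, Min cut edges: (2,3)

Maximum flow: 8
Minimum cut: (2,3)
Partition: S = [0, 1, 2], T = [3, 4, 5, 6, 7]

Max-flow min-cut theorem verified: both equal 8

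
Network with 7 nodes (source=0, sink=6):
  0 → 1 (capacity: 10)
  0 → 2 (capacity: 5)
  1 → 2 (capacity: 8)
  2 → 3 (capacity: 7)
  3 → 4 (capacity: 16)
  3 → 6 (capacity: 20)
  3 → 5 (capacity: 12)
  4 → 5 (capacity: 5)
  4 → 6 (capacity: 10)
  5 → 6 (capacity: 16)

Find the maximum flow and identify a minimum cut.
Max flow = 7, Min cut edges: (2,3)

Maximum flow: 7
Minimum cut: (2,3)
Partition: S = [0, 1, 2], T = [3, 4, 5, 6]

Max-flow min-cut theorem verified: both equal 7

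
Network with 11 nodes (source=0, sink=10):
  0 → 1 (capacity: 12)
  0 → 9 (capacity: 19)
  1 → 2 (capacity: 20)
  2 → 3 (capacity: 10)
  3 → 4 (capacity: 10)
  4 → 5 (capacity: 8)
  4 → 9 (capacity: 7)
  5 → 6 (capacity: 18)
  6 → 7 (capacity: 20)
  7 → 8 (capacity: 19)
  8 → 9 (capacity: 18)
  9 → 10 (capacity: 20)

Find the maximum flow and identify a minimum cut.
Max flow = 20, Min cut edges: (9,10)

Maximum flow: 20
Minimum cut: (9,10)
Partition: S = [0, 1, 2, 3, 4, 5, 6, 7, 8, 9], T = [10]

Max-flow min-cut theorem verified: both equal 20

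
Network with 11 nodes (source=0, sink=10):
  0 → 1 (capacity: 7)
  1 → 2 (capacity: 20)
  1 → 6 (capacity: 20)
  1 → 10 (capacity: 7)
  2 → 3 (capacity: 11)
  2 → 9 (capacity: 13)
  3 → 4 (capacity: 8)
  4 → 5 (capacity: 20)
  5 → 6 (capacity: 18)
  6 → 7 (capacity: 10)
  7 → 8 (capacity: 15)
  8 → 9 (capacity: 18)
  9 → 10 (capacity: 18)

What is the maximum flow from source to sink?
Maximum flow = 7

Max flow: 7

Flow assignment:
  0 → 1: 7/7
  1 → 10: 7/7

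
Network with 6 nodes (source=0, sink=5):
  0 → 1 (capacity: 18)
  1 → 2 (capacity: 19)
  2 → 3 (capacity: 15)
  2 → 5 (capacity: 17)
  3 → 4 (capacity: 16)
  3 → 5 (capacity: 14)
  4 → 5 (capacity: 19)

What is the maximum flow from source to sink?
Maximum flow = 18

Max flow: 18

Flow assignment:
  0 → 1: 18/18
  1 → 2: 18/19
  2 → 3: 1/15
  2 → 5: 17/17
  3 → 5: 1/14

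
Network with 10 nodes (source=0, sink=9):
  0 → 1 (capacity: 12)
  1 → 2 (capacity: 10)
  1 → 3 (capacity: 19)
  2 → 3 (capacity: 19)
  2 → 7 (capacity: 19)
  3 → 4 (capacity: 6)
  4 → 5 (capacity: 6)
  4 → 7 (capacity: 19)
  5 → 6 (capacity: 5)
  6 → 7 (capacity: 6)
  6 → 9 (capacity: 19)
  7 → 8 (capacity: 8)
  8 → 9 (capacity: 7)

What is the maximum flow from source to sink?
Maximum flow = 12

Max flow: 12

Flow assignment:
  0 → 1: 12/12
  1 → 2: 10/10
  1 → 3: 2/19
  2 → 3: 3/19
  2 → 7: 7/19
  3 → 4: 5/6
  4 → 5: 5/6
  5 → 6: 5/5
  6 → 9: 5/19
  7 → 8: 7/8
  8 → 9: 7/7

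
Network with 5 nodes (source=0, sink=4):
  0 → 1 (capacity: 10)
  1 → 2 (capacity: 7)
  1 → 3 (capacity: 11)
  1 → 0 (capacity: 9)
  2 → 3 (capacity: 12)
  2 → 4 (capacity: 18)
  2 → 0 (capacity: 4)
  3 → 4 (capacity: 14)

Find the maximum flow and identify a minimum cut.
Max flow = 10, Min cut edges: (0,1)

Maximum flow: 10
Minimum cut: (0,1)
Partition: S = [0], T = [1, 2, 3, 4]

Max-flow min-cut theorem verified: both equal 10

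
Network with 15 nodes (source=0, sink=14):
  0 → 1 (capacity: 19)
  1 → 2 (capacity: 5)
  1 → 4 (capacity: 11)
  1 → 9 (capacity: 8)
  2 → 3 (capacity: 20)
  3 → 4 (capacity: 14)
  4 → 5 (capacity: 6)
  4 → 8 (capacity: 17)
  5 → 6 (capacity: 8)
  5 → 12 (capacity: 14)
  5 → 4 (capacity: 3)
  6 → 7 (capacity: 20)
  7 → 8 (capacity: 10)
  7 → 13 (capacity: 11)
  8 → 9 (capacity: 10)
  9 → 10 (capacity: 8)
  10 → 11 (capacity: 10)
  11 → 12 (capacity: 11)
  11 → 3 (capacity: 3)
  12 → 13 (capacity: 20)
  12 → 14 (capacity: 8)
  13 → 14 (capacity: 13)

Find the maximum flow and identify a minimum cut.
Max flow = 14, Min cut edges: (4,5), (9,10)

Maximum flow: 14
Minimum cut: (4,5), (9,10)
Partition: S = [0, 1, 2, 3, 4, 8, 9], T = [5, 6, 7, 10, 11, 12, 13, 14]

Max-flow min-cut theorem verified: both equal 14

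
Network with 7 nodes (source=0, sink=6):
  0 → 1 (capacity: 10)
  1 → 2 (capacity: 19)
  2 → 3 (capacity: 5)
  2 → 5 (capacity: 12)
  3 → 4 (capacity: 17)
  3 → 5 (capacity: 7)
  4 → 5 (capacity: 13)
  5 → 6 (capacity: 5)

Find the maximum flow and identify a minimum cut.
Max flow = 5, Min cut edges: (5,6)

Maximum flow: 5
Minimum cut: (5,6)
Partition: S = [0, 1, 2, 3, 4, 5], T = [6]

Max-flow min-cut theorem verified: both equal 5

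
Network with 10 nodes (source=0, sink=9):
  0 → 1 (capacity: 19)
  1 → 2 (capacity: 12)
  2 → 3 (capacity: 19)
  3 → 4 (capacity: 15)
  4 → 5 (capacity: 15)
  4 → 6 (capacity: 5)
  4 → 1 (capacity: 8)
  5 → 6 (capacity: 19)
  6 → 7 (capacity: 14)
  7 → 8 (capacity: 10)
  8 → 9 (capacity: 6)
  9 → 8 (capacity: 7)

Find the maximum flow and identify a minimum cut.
Max flow = 6, Min cut edges: (8,9)

Maximum flow: 6
Minimum cut: (8,9)
Partition: S = [0, 1, 2, 3, 4, 5, 6, 7, 8], T = [9]

Max-flow min-cut theorem verified: both equal 6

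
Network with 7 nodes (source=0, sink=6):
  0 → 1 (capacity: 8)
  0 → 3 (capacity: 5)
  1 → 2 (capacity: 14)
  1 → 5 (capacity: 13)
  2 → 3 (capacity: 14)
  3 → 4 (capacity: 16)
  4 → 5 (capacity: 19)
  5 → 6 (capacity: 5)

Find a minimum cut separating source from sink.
Min cut value = 5, edges: (5,6)

Min cut value: 5
Partition: S = [0, 1, 2, 3, 4, 5], T = [6]
Cut edges: (5,6)

By max-flow min-cut theorem, max flow = min cut = 5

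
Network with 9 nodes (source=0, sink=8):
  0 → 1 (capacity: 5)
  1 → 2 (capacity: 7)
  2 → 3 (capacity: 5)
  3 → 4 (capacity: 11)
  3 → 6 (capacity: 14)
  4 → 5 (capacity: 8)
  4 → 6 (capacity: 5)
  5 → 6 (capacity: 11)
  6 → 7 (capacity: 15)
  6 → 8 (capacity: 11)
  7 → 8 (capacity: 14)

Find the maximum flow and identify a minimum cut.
Max flow = 5, Min cut edges: (2,3)

Maximum flow: 5
Minimum cut: (2,3)
Partition: S = [0, 1, 2], T = [3, 4, 5, 6, 7, 8]

Max-flow min-cut theorem verified: both equal 5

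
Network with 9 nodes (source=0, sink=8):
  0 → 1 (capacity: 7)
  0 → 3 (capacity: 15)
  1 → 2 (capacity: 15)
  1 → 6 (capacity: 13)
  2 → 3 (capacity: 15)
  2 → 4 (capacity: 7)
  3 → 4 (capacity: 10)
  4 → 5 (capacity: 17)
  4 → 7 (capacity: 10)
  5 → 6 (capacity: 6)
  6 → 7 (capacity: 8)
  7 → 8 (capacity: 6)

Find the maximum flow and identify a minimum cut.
Max flow = 6, Min cut edges: (7,8)

Maximum flow: 6
Minimum cut: (7,8)
Partition: S = [0, 1, 2, 3, 4, 5, 6, 7], T = [8]

Max-flow min-cut theorem verified: both equal 6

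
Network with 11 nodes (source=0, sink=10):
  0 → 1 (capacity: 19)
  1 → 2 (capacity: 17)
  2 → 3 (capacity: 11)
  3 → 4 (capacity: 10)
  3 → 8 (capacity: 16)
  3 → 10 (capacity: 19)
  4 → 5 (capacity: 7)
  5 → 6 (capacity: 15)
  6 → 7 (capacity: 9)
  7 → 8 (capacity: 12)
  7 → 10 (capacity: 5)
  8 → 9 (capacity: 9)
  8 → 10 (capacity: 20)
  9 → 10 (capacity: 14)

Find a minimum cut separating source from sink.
Min cut value = 11, edges: (2,3)

Min cut value: 11
Partition: S = [0, 1, 2], T = [3, 4, 5, 6, 7, 8, 9, 10]
Cut edges: (2,3)

By max-flow min-cut theorem, max flow = min cut = 11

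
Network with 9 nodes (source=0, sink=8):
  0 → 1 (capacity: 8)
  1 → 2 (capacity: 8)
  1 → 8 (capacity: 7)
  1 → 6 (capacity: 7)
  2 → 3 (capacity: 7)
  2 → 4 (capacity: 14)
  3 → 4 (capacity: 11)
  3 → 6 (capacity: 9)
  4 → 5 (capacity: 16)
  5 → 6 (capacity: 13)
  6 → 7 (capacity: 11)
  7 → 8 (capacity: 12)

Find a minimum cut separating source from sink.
Min cut value = 8, edges: (0,1)

Min cut value: 8
Partition: S = [0], T = [1, 2, 3, 4, 5, 6, 7, 8]
Cut edges: (0,1)

By max-flow min-cut theorem, max flow = min cut = 8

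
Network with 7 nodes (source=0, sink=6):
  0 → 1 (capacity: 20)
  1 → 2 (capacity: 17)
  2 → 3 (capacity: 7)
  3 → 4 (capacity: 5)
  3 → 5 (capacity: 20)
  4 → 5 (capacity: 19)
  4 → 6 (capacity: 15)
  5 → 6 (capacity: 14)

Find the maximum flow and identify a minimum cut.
Max flow = 7, Min cut edges: (2,3)

Maximum flow: 7
Minimum cut: (2,3)
Partition: S = [0, 1, 2], T = [3, 4, 5, 6]

Max-flow min-cut theorem verified: both equal 7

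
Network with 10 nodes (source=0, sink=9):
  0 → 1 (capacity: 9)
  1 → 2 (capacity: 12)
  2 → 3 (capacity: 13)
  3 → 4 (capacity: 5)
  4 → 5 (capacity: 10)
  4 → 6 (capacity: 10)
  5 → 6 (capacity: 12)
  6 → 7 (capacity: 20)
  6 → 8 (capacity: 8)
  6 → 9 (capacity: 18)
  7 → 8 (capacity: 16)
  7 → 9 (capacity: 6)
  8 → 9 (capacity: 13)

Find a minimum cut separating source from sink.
Min cut value = 5, edges: (3,4)

Min cut value: 5
Partition: S = [0, 1, 2, 3], T = [4, 5, 6, 7, 8, 9]
Cut edges: (3,4)

By max-flow min-cut theorem, max flow = min cut = 5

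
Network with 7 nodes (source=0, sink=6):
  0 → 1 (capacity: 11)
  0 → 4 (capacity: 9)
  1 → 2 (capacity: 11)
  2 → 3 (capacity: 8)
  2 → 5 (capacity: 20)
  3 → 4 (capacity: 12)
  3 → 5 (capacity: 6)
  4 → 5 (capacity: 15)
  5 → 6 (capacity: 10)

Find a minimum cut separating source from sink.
Min cut value = 10, edges: (5,6)

Min cut value: 10
Partition: S = [0, 1, 2, 3, 4, 5], T = [6]
Cut edges: (5,6)

By max-flow min-cut theorem, max flow = min cut = 10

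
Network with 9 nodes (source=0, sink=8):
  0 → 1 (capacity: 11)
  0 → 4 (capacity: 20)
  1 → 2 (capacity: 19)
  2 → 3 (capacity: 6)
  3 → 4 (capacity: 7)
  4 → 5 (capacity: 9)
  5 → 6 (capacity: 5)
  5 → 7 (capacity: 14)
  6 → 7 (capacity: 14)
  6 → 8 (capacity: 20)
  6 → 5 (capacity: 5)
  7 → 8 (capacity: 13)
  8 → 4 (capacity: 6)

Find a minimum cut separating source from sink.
Min cut value = 9, edges: (4,5)

Min cut value: 9
Partition: S = [0, 1, 2, 3, 4], T = [5, 6, 7, 8]
Cut edges: (4,5)

By max-flow min-cut theorem, max flow = min cut = 9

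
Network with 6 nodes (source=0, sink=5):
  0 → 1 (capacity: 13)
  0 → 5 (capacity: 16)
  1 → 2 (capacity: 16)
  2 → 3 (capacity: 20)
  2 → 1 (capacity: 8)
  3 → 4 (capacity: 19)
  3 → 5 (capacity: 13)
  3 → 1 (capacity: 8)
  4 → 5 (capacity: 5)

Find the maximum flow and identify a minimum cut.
Max flow = 29, Min cut edges: (0,1), (0,5)

Maximum flow: 29
Minimum cut: (0,1), (0,5)
Partition: S = [0], T = [1, 2, 3, 4, 5]

Max-flow min-cut theorem verified: both equal 29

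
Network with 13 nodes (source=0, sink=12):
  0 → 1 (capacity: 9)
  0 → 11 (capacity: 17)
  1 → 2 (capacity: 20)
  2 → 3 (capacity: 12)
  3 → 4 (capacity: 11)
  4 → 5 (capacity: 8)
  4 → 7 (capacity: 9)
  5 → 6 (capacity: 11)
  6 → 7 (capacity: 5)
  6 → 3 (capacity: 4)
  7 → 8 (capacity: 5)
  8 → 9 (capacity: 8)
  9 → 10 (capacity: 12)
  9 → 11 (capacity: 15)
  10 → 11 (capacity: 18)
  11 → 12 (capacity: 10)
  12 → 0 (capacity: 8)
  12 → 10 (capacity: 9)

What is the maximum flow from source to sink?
Maximum flow = 10

Max flow: 10

Flow assignment:
  0 → 1: 5/9
  0 → 11: 5/17
  1 → 2: 5/20
  2 → 3: 5/12
  3 → 4: 5/11
  4 → 7: 5/9
  7 → 8: 5/5
  8 → 9: 5/8
  9 → 11: 5/15
  11 → 12: 10/10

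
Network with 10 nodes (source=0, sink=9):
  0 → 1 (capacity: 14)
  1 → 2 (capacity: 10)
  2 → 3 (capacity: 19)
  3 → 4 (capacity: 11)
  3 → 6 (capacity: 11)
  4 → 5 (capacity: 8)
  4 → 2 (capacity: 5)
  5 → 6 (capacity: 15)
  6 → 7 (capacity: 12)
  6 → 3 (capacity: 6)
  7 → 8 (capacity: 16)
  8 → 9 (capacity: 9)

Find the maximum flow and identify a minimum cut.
Max flow = 9, Min cut edges: (8,9)

Maximum flow: 9
Minimum cut: (8,9)
Partition: S = [0, 1, 2, 3, 4, 5, 6, 7, 8], T = [9]

Max-flow min-cut theorem verified: both equal 9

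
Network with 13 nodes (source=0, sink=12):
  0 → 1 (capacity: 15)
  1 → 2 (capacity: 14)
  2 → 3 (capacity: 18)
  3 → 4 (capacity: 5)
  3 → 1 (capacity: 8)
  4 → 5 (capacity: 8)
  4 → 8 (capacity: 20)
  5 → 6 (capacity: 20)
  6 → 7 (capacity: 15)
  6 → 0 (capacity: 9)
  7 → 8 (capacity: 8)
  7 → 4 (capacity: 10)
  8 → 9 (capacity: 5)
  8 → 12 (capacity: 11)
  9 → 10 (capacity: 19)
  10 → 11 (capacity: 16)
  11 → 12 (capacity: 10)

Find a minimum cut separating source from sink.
Min cut value = 5, edges: (3,4)

Min cut value: 5
Partition: S = [0, 1, 2, 3], T = [4, 5, 6, 7, 8, 9, 10, 11, 12]
Cut edges: (3,4)

By max-flow min-cut theorem, max flow = min cut = 5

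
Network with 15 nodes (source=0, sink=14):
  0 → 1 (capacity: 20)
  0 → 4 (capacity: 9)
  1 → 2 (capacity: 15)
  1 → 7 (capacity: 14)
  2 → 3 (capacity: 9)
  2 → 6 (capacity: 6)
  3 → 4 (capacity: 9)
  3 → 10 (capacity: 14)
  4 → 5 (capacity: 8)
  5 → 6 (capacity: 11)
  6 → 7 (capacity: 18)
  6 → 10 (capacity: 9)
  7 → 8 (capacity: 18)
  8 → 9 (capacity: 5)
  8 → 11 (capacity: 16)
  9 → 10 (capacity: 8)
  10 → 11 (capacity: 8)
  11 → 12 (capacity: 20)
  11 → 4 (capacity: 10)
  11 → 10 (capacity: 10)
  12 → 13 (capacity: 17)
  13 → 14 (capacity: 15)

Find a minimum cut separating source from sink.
Min cut value = 15, edges: (13,14)

Min cut value: 15
Partition: S = [0, 1, 2, 3, 4, 5, 6, 7, 8, 9, 10, 11, 12, 13], T = [14]
Cut edges: (13,14)

By max-flow min-cut theorem, max flow = min cut = 15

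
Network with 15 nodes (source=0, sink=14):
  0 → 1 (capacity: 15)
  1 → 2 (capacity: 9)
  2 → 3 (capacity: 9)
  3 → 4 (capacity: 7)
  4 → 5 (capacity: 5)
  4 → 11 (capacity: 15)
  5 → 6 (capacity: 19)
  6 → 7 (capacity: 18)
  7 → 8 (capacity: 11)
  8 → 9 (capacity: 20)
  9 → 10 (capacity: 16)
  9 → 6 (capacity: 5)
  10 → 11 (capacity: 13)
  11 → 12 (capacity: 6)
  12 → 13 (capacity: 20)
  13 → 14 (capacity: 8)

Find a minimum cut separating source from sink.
Min cut value = 6, edges: (11,12)

Min cut value: 6
Partition: S = [0, 1, 2, 3, 4, 5, 6, 7, 8, 9, 10, 11], T = [12, 13, 14]
Cut edges: (11,12)

By max-flow min-cut theorem, max flow = min cut = 6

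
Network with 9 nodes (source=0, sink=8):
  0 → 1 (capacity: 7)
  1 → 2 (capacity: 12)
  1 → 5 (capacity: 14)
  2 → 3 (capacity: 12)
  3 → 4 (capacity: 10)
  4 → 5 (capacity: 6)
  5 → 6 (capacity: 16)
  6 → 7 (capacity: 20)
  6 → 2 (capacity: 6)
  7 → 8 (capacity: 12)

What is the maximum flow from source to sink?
Maximum flow = 7

Max flow: 7

Flow assignment:
  0 → 1: 7/7
  1 → 5: 7/14
  5 → 6: 7/16
  6 → 7: 7/20
  7 → 8: 7/12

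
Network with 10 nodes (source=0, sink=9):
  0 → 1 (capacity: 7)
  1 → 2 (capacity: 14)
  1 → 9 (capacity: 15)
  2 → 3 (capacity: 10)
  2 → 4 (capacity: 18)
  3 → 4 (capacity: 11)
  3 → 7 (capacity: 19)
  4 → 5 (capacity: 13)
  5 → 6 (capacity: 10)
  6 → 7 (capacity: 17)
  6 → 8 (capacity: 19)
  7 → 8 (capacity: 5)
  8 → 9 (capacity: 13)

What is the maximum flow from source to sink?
Maximum flow = 7

Max flow: 7

Flow assignment:
  0 → 1: 7/7
  1 → 9: 7/15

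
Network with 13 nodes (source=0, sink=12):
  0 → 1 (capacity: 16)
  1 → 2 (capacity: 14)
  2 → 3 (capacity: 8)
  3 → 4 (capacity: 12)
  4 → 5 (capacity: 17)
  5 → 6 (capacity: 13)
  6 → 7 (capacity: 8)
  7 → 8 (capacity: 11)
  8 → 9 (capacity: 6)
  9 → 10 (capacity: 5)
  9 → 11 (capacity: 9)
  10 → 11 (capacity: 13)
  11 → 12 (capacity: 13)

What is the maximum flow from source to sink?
Maximum flow = 6

Max flow: 6

Flow assignment:
  0 → 1: 6/16
  1 → 2: 6/14
  2 → 3: 6/8
  3 → 4: 6/12
  4 → 5: 6/17
  5 → 6: 6/13
  6 → 7: 6/8
  7 → 8: 6/11
  8 → 9: 6/6
  9 → 11: 6/9
  11 → 12: 6/13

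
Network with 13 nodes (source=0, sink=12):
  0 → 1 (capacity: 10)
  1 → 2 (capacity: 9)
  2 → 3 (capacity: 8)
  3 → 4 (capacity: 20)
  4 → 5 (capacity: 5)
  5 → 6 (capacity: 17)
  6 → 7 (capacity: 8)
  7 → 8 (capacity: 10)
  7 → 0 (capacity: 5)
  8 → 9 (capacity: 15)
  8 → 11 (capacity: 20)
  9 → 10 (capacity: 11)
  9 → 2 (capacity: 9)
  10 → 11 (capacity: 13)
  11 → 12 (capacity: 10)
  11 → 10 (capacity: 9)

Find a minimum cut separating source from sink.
Min cut value = 5, edges: (4,5)

Min cut value: 5
Partition: S = [0, 1, 2, 3, 4], T = [5, 6, 7, 8, 9, 10, 11, 12]
Cut edges: (4,5)

By max-flow min-cut theorem, max flow = min cut = 5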